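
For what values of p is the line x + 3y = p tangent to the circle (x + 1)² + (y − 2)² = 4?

p = 5 ± 2√10

Tangency holds when the distance from the centre (−1, 2) to the line equals the radius 2:
|1·(−1) + 3·2 − p| / √10 = 2
|p − (5)| = 2√10.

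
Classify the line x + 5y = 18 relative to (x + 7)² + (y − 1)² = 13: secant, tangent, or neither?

Substituting the line into the circle gives 26x² + 324x + 1069 = 0.
Discriminant = (324)² − 4·26·(1069) = −6200 < 0.
No real roots: the line does not meet the circle.

neither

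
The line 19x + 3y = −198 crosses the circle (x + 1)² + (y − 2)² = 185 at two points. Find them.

(−12, 10) and (−9, −9)

Substitute y = (−198 − 19x)/3:
370x² + 7770x + 39960 = 0  ⟹  x² + 21x + 108 = 0
x = −9 or x = −12, giving (−9, −9) and (−12, 10).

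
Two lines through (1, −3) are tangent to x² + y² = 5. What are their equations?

2x − y = 5 and x + 2y = −5

A line y − (−3) = m(x − (1)) is tangent when its distance from (0, 0) is √5:
[m·(−1) − (3)]² = 5(m² + 1)
2m² − 3m − 2 = 0, so m = 2 or m = −1/2.
With m = 2: 2x − y = 5. With m = −1/2: x + 2y = −5.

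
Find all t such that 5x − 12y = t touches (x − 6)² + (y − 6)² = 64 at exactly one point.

t = −146 or t = 62

For a tangent, require d(centre, line) = r = 8.
|5·6 − 12·6 − t| / √169 = 8
|t − (−42)| = 8·13, so t = 62 or t = −146.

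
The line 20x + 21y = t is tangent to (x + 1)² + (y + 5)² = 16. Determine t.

For a tangent, require d(centre, line) = r = 4.
|20·(−1) + 21·(−5) − t| / √841 = 4
|t − (−125)| = 4·29, so t = −9 or t = −241.

t = −241 or t = −9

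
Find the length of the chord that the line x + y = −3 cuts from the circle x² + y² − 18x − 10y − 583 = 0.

33√2

Substitute y = −x − 3:
2x² − 2x − 544 = 0  ⟹  x² − x − 272 = 0
x = 17 or x = −16, giving (17, −20) and (−16, 13).
|(17, −20) − (−16, 13)| = √((33)² + (−33)²) = 33√2.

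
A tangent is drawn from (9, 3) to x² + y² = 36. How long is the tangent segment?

Centre (0, 0), r² = 36. |PO|² = (9)² + (3)² = 90.
The tangent meets the radius at right angles, so tangent² = |PO|² − r² = 90 − 36 = 54.

3√6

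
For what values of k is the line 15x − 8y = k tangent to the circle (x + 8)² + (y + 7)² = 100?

The line touches the circle iff its distance from (−8, −7) is 10:
|15·(−8) − 8·(−7) − k| / √289 = 10
|k − (−64)| = 10·17, so k = 106 or k = −234.

k = −234 or k = 106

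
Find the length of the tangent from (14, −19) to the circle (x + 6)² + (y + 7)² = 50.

Centre (−6, −7), r² = 50. |PO|² = (20)² + (−12)² = 544.
By the tangent–radius right angle, tangent length = √(|PO|² − r²) = √494.

√494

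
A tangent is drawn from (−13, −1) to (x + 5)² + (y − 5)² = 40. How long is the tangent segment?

2√15

The centre is (−5, 5) and r = 2√10. The square of the distance from P to the centre is 64 + 36 = 100.
Power of the point: PT² = |PO|² − r² = 60, so PT = 2√15.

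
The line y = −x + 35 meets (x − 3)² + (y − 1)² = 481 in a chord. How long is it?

√2

The distance from (3, 1) to the line is 31/√2, and r² = 481.
Half the chord is √(r² − d²) = √(1/2), so the full chord is √2.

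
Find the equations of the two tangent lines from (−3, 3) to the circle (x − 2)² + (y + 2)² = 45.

Let a tangent through (−3, 3) have slope m. Its distance from (2, −2) must equal 3√5:
(5m − (−5))² = 45(m² + 1)
2m² − 5m + 2 = 0, so m = 1/2 or m = 2.
With m = 1/2: x − 2y = −9. With m = 2: 2x − y = −9.

x − 2y = −9 and 2x − y = −9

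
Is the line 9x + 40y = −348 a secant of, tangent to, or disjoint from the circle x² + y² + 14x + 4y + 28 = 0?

tangent

d² = (9·(−7) + 40·(−2) − (−348))²/1681 = 25; r² = 25.
Since d² = r², the line is tangent.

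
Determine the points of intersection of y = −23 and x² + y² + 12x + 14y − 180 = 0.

Substitute y = −23:
x² + 12x + 27 = 0
x = −3 or x = −9, giving (−3, −23) and (−9, −23).

(−9, −23) and (−3, −23)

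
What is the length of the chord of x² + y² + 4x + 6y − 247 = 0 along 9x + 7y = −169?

2√130

Centre (−2, −3), r² = 260. Perpendicular distance d from centre to line = |130| / √130 = 130/√130.
Chord = 2√(r² − d²) = 2·√(130) = 2√130.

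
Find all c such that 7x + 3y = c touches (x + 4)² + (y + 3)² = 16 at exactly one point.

The line touches the circle iff its distance from (−4, −3) is 4:
|7·(−4) + 3·(−3) − c| / √58 = 4
|c − (−37)| = 4√58.

c = −37 ± 4√58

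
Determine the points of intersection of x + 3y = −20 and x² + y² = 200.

(−14, −2) and (10, −10)

Express y = (−20 − x)/3 and substitute into the circle:
10x² + 40x − 1400 = 0  ⟹  x² + 4x − 140 = 0
x = 10 or x = −14, giving (10, −10) and (−14, −2).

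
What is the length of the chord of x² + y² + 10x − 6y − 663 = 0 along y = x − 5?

From the line, y = x − 5. Substituting:
2x² − 6x − 608 = 0  ⟹  x² − 3x − 304 = 0
x = 19 or x = −16, giving (19, 14) and (−16, −21).
|(19, 14) − (−16, −21)| = √((35)² + (35)²) = 35√2.

35√2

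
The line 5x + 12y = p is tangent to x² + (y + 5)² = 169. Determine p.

Tangency holds when the distance from the centre (0, −5) to the line equals the radius 13:
|5·0 + 12·(−5) − p| / √169 = 13
|p − (−60)| = 13·13, so p = 109 or p = −229.

p = −229 or p = 109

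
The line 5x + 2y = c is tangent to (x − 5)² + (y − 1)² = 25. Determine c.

For a tangent, require d(centre, line) = r = 5.
|5·5 + 2·1 − c| / √29 = 5
|c − (27)| = 5√29.

c = 27 ± 5√29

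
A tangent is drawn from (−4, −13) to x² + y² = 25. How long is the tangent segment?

4√10

Centre (0, 0), r² = 25. |PO|² = (−4)² + (−13)² = 185.
Power of the point: PT² = |PO|² − r² = 160, so PT = 4√10.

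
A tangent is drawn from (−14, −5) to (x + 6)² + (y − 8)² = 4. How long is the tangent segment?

√229

With centre O = (−6, 8), |OP|² = 233 and r² = 4.
Power of the point: PT² = |PO|² − r² = 229, so PT = √229.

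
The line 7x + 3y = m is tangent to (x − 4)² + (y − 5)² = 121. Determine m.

For a tangent, require d(centre, line) = r = 11.
|7·4 + 3·5 − m| / √58 = 11
|m − (43)| = 11√58.

m = 43 ± 11√58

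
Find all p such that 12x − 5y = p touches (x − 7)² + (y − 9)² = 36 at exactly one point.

p = −39 or p = 117

Tangency holds when the distance from the centre (7, 9) to the line equals the radius 6:
|12·7 − 5·9 − p| / √169 = 6
|p − (39)| = 6·13, so p = 117 or p = −39.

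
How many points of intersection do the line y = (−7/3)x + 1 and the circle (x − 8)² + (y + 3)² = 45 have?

Substituting the line into the circle gives 58x² − 312x + 315 = 0.
Discriminant = (−312)² − 4·58·(315) = 24264 > 0.
Two real roots: the line is a secant.

2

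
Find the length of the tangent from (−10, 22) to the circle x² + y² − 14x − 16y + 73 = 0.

√445

The centre is (7, 8) and r = 2√10. The square of the distance from P to the centre is 289 + 196 = 485.
By the tangent–radius right angle, tangent length = √(|PO|² − r²) = √445.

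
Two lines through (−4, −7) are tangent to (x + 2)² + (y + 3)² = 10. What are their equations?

Let a tangent through (−4, −7) have slope m. Its distance from (−2, −3) must equal √10:
(2m − (4))² = 10(m² + 1)
3m² + 8m − 3 = 0, so m = −3 or m = 1/3.
Through (−4, −7) these give 3x + y = −19 and x − 3y = 17.

3x + y = −19 and x − 3y = 17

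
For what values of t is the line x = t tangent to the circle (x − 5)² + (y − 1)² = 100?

Tangency holds when the distance from the centre (5, 1) to the line equals the radius 10:
|1·5 + 0·1 − t| / √1 = 10
|t − (5)| = 10, so t = 15 or t = −5.

t = −5 or t = 15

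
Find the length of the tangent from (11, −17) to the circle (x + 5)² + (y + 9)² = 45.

5√11

With centre O = (−5, −9), |OP|² = 320 and r² = 45.
By the tangent–radius right angle, tangent length = √(|PO|² − r²) = √275 = 5√11.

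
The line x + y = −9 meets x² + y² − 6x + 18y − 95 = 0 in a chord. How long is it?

19√2

Centre (3, −9), r² = 185. Perpendicular distance d from centre to line = |3| / √2 = 3/√2.
Chord = 2√(r² − d²) = 2·√(361/2) = 19√2.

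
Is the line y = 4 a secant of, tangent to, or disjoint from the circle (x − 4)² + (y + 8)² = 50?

d² = (0·4 + 1·(−8) − (4))² = 144; r² = 50.
Since d² > r², the line lies outside the circle.

disjoint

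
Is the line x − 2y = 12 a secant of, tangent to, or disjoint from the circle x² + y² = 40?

secant

Substituting the line into the circle gives 5x² − 24x − 16 = 0.
Δ = 576 − (−320) = 896.
Two real roots: the line is a secant.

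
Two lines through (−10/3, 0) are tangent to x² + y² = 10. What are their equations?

3x + y = −10 and 3x − y = −10

Let a tangent through (−10/3, 0) have slope m. Its distance from (0, 0) must equal √10:
(10/3m − (0))² = 10(m² + 1)
m² − 9 = 0, so m = −3 or m = 3.
Through (−10/3, 0) these give 3x + y = −10 and 3x − y = −10.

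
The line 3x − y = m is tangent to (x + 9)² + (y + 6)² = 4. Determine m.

m = −21 ± 2√10

Tangency holds when the distance from the centre (−9, −6) to the line equals the radius 2:
|3·(−9) − 1·(−6) − m| / √10 = 2
|m − (−21)| = 2√10.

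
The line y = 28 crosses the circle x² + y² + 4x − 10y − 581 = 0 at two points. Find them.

From the line, y = 28. Substituting:
x² + 4x − 77 = 0
x = 7 or x = −11, giving (7, 28) and (−11, 28).

(−11, 28) and (7, 28)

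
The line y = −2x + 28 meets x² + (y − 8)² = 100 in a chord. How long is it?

4√5

Centre (0, 8), r² = 100. Perpendicular distance d from centre to line = |−20| / √5 = 20/√5.
Chord = 2√(r² − d²) = 2·√(20) = 4√5.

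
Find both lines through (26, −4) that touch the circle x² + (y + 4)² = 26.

x − 5y = 46 and x + 5y = 6

A line y − (−4) = m(x − (26)) is tangent when its distance from (0, −4) is √26:
(−26m − (0))² = 26(m² + 1)
25m² − 1 = 0, so m = 1/5 or m = −1/5.
With m = 1/5: x − 5y = 46. With m = −1/5: x + 5y = 6.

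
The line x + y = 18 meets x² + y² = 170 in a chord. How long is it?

4√2

The distance from (0, 0) to the line is 18/√2, and r² = 170.
Half the chord is √(r² − d²) = √(8), so the full chord is 4√2.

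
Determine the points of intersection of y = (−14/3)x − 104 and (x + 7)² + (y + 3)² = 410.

(−24, 8) and (−18, −20)

Substitute y = (−312 − 14x)/3:
205x² + 8610x + 88560 = 0  ⟹  x² + 42x + 432 = 0
x = −18 or x = −24, giving (−18, −20) and (−24, 8).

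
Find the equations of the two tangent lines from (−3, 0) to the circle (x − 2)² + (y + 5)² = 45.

x − 2y = −3 and 2x − y = −6

Let a tangent through (−3, 0) have slope m. Its distance from (2, −5) must equal 3√5:
[m·(5) − (−5)]² = 45(m² + 1)
2m² − 5m + 2 = 0, so m = 1/2 or m = 2.
With m = 1/2: x − 2y = −3. With m = 2: 2x − y = −6.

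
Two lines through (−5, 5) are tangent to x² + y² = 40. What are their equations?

Write the tangent as mx − y + (5 − m·(−5)) = 0 and set its distance from the centre to 2√10:
(5m − (−5))² = 40(m² + 1)
3m² − 10m + 3 = 0, so m = 1/3 or m = 3.
Through (−5, 5) these give x − 3y = −20 and 3x − y = −20.

x − 3y = −20 and 3x − y = −20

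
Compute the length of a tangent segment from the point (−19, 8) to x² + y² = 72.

The centre is (0, 0) and r = 6√2. The square of the distance from P to the centre is 361 + 64 = 425.
By the tangent–radius right angle, tangent length = √(|PO|² − r²) = √353.

√353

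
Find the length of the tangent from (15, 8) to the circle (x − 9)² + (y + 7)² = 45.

6√6

With centre O = (9, −7), |OP|² = 261 and r² = 45.
Power of the point: PT² = |PO|² − r² = 216, so PT = 6√6.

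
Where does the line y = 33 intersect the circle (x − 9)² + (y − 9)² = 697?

Substitute y = 33:
x² − 18x − 40 = 0
x = 20 or x = −2, giving (20, 33) and (−2, 33).

(−2, 33) and (20, 33)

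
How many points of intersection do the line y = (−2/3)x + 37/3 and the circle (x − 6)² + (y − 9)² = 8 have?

2

Substituting the line into the circle gives 13x² − 148x + 352 = 0.
Δ = 21904 − 18304 = 3600.
Two real roots: the line is a secant.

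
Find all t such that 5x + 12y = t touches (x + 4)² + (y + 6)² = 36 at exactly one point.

For a tangent, require d(centre, line) = r = 6.
|5·(−4) + 12·(−6) − t| / √169 = 6
|t − (−92)| = 6·13, so t = −14 or t = −170.

t = −170 or t = −14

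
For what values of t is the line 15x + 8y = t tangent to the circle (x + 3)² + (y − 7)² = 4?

t = −23 or t = 45

The line touches the circle iff its distance from (−3, 7) is 2:
|15·(−3) + 8·7 − t| / √289 = 2
|t − (11)| = 2·17, so t = 45 or t = −23.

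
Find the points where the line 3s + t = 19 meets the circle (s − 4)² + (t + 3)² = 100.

(4, 7) and (10, −11)

From the line, t = −3s + 19. Substituting:
10s² − 140s + 400 = 0  ⟹  s² − 14s + 40 = 0
s = 10 or s = 4, giving (10, −11) and (4, 7).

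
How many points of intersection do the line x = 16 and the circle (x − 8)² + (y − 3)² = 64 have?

d² = (1·8 + 0·3 − (16))² = 64; r² = 64.
Since d² = r², the line is tangent.

1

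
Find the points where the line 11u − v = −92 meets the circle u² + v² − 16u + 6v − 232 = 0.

Express v = 11u + 92 and substitute into the circle:
122u² + 2074u + 8784 = 0  ⟹  u² + 17u + 72 = 0
u = −8 or u = −9, giving (−8, 4) and (−9, −7).

(−9, −7) and (−8, 4)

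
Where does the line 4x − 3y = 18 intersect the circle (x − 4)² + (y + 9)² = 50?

(−3, −10) and (3, −2)

Substitute y = (−18 + 4x)/3:
25x² − 225 = 0  ⟹  x² − 9 = 0
x = 3 or x = −3, giving (3, −2) and (−3, −10).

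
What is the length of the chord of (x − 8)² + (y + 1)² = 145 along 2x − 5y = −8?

4√29

From the line, y = (8 + 2x)/5. Substituting:
29x² − 348x − 1856 = 0  ⟹  x² − 12x − 64 = 0
x = 16 or x = −4, giving (16, 8) and (−4, 0).
|(16, 8) − (−4, 0)| = √((20)² + (8)²) = 4√29.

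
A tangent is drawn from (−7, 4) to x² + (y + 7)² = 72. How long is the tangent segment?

The centre is (0, −7) and r = 6√2. The square of the distance from P to the centre is 49 + 121 = 170.
The tangent meets the radius at right angles, so tangent² = |PO|² − r² = 170 − 72 = 98.

7√2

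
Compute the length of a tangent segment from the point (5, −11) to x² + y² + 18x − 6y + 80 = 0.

Centre (−9, 3), r² = 10. |PO|² = (14)² + (−14)² = 392.
By the tangent–radius right angle, tangent length = √(|PO|² − r²) = √382.

√382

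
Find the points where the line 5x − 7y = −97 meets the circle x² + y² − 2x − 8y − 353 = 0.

Express y = (97 + 5x)/7 and substitute into the circle:
74x² + 592x − 13320 = 0  ⟹  x² + 8x − 180 = 0
x = 10 or x = −18, giving (10, 21) and (−18, 1).

(−18, 1) and (10, 21)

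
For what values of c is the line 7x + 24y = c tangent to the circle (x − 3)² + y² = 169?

c = −304 or c = 346

Tangency holds when the distance from the centre (3, 0) to the line equals the radius 13:
|7·3 + 24·0 − c| / √625 = 13
|c − (21)| = 13·25, so c = 346 or c = −304.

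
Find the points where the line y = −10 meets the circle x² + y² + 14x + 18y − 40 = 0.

(−20, −10) and (6, −10)

Express y = −10 and substitute into the circle:
x² + 14x − 120 = 0
x = 6 or x = −20, giving (6, −10) and (−20, −10).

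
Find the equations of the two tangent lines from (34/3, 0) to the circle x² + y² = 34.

A line y − (0) = m(x − (34/3)) is tangent when its distance from (0, 0) is √34:
(−34/3m − (0))² = 34(m² + 1)
25m² − 9 = 0, so m = −3/5 or m = 3/5.
With m = −3/5: 3x + 5y = 34. With m = 3/5: 3x − 5y = 34.

3x + 5y = 34 and 3x − 5y = 34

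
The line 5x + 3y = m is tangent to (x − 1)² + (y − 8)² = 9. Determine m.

m = 29 ± 3√34

Tangency holds when the distance from the centre (1, 8) to the line equals the radius 3:
|5·1 + 3·8 − m| / √34 = 3
|m − (29)| = 3√34.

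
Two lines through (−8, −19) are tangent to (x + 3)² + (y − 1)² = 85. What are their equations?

7x − 6y = 58 and 9x + 2y = −110

Let a tangent through (−8, −19) have slope m. Its distance from (−3, 1) must equal √85:
(5m − (20))² = 85(m² + 1)
12m² + 40m − 63 = 0, so m = 7/6 or m = −9/2.
With m = 7/6: 7x − 6y = 58. With m = −9/2: 9x + 2y = −110.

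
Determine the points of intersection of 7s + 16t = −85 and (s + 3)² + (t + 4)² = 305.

(−19, 3) and (13, −11)

Express t = (−85 − 7s)/16 and substitute into the circle:
305s² + 1830s − 75335 = 0  ⟹  s² + 6s − 247 = 0
s = 13 or s = −19, giving (13, −11) and (−19, 3).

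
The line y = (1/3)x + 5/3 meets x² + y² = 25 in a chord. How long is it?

Substitute y = (5 + x)/3:
10x² + 10x − 200 = 0  ⟹  x² + x − 20 = 0
x = 4 or x = −5, giving (4, 3) and (−5, 0).
Chord length = distance between (4, 3) and (−5, 0) = √90 = 3√10.

3√10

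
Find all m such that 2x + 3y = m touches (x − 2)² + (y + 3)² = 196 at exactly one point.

m = −5 ± 14√13

The line touches the circle iff its distance from (2, −3) is 14:
|2·2 + 3·(−3) − m| / √13 = 14
|m − (−5)| = 14√13.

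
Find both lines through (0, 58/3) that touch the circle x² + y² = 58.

7x − 3y = −58 and 7x + 3y = 58

Let a tangent through (0, 58/3) have slope m. Its distance from (0, 0) must equal √58:
[m·(0) − (−58/3)]² = 58(m² + 1)
9m² − 49 = 0, so m = 7/3 or m = −7/3.
With m = 7/3: 7x − 3y = −58. With m = −7/3: 7x + 3y = 58.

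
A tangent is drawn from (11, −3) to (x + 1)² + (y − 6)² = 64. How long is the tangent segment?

√161

The centre is (−1, 6) and r = 8. The square of the distance from P to the centre is 144 + 81 = 225.
The tangent meets the radius at right angles, so tangent² = |PO|² − r² = 225 − 64 = 161.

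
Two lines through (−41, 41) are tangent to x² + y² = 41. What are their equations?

Write the tangent as mx − y + (41 − m·(−41)) = 0 and set its distance from the centre to √41:
(41m − (−41))² = 41(m² + 1)
20m² + 41m + 20 = 0, so m = −5/4 or m = −4/5.
With m = −5/4: 5x + 4y = −41. With m = −4/5: 4x + 5y = 41.

5x + 4y = −41 and 4x + 5y = 41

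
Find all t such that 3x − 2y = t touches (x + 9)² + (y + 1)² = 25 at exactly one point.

t = −25 ± 5√13

The line touches the circle iff its distance from (−9, −1) is 5:
|3·(−9) − 2·(−1) − t| / √13 = 5
|t − (−25)| = 5√13.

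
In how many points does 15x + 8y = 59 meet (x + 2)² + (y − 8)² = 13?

Centre (−2, 8), r² = 13. Distance² from centre to line = (−25)²/289 = 625/289.
Since d² < r², the line cuts the circle twice.

2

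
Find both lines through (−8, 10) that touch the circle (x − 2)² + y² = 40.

3x + y = −14 and x + 3y = 22

Let a tangent through (−8, 10) have slope m. Its distance from (2, 0) must equal 2√10:
(10m − (−10))² = 40(m² + 1)
3m² + 10m + 3 = 0, so m = −3 or m = −1/3.
Through (−8, 10) these give 3x + y = −14 and x + 3y = 22.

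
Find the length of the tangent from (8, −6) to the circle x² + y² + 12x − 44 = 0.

2√38

Centre (−6, 0), r² = 80. |PO|² = (14)² + (−6)² = 232.
Power of the point: PT² = |PO|² − r² = 152, so PT = 2√38.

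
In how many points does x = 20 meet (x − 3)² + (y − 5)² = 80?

0

d² = (1·3 + 0·5 − (20))² = 289; r² = 80.
Since d² > r², the line lies outside the circle.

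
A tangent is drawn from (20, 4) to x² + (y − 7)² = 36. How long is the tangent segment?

√373

Centre (0, 7), r² = 36. |PO|² = (20)² + (−3)² = 409.
The tangent meets the radius at right angles, so tangent² = |PO|² − r² = 409 − 36 = 373.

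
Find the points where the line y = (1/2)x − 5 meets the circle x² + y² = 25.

Express y = (−10 + x)/2 and substitute into the circle:
5x² − 20x = 0  ⟹  x² − 4x = 0
x = 4 or x = 0, giving (4, −3) and (0, −5).

(0, −5) and (4, −3)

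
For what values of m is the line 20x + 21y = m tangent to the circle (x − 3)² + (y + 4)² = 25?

Tangency holds when the distance from the centre (3, −4) to the line equals the radius 5:
|20·3 + 21·(−4) − m| / √841 = 5
|m − (−24)| = 5·29, so m = 121 or m = −169.

m = −169 or m = 121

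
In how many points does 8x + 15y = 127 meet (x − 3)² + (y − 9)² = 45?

Centre (3, 9), r² = 45. Distance² from centre to line = (32)²/289 = 1024/289.
Since d² < r², the line cuts the circle twice.

2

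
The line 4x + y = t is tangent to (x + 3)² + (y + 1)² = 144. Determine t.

Tangency holds when the distance from the centre (−3, −1) to the line equals the radius 12:
|4·(−3) + 1·(−1) − t| / √17 = 12
|t − (−13)| = 12√17.

t = −13 ± 12√17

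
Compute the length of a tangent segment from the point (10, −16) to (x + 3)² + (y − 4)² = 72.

√497

Centre (−3, 4), r² = 72. |PO|² = (13)² + (−20)² = 569.
By the tangent–radius right angle, tangent length = √(|PO|² − r²) = √497.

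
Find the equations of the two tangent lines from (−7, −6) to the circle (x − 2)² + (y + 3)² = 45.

2x − y = −8 and x + 2y = −19

Let a tangent through (−7, −6) have slope m. Its distance from (2, −3) must equal 3√5:
(9m − (3))² = 45(m² + 1)
2m² − 3m − 2 = 0, so m = 2 or m = −1/2.
With m = 2: 2x − y = −8. With m = −1/2: x + 2y = −19.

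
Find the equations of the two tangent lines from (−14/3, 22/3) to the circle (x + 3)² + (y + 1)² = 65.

4x − 7y = −70 and x + 8y = 54

A line y − (22/3) = m(x − (−14/3)) is tangent when its distance from (−3, −1) is √65:
[m·(5/3) − (−25/3)]² = 65(m² + 1)
56m² − 25m − 4 = 0, so m = 4/7 or m = −1/8.
Through (−14/3, 22/3) these give 4x − 7y = −70 and x + 8y = 54.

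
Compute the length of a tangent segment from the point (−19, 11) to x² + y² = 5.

3√53

With centre O = (0, 0), |OP|² = 482 and r² = 5.
By the tangent–radius right angle, tangent length = √(|PO|² − r²) = √477 = 3√53.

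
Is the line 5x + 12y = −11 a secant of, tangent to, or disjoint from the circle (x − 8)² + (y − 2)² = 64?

Substituting the line into the circle gives 169x² − 1954x + 1225 = 0.
Discriminant = (−1954)² − 4·169·(1225) = 2990016 > 0.
Two real roots: the line is a secant.

secant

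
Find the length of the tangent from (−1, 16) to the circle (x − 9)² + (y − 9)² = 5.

12

Centre (9, 9), r² = 5. |PO|² = (−10)² + (7)² = 149.
The tangent meets the radius at right angles, so tangent² = |PO|² − r² = 149 − 5 = 144.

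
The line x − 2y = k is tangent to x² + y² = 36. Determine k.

k = ±6√5

For a tangent, require d(centre, line) = r = 6.
|1·0 − 2·0 − k| / √5 = 6
|k| = 6√5.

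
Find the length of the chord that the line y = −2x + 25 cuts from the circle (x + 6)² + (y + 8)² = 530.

10√5

Substitute y = −2x + 25:
5x² − 120x + 595 = 0  ⟹  x² − 24x + 119 = 0
x = 17 or x = 7, giving (17, −9) and (7, 11).
Chord length = distance between (17, −9) and (7, 11) = √500 = 10√5.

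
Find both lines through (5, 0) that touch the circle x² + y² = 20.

2x − y = 10 and 2x + y = 10

Let a tangent through (5, 0) have slope m. Its distance from (0, 0) must equal 2√5:
[m·(−5) − (0)]² = 20(m² + 1)
m² − 4 = 0, so m = 2 or m = −2.
With m = 2: 2x − y = 10. With m = −2: 2x + y = 10.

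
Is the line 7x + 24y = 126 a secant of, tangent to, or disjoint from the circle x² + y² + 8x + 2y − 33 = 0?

Centre (−4, −1), r² = 50. Distance² from centre to line = (−178)²/625 = 31684/625.
Since d² > r², the line lies outside the circle.

disjoint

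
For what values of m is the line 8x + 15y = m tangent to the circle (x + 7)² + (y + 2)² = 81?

Tangency holds when the distance from the centre (−7, −2) to the line equals the radius 9:
|8·(−7) + 15·(−2) − m| / √289 = 9
|m − (−86)| = 9·17, so m = 67 or m = −239.

m = −239 or m = 67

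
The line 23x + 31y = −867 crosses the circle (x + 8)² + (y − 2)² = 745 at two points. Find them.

From the line, y = (−867 − 23x)/31. Substituting:
1490x² + 58110x + 208600 = 0  ⟹  x² + 39x + 140 = 0
x = −4 or x = −35, giving (−4, −25) and (−35, −2).

(−35, −2) and (−4, −25)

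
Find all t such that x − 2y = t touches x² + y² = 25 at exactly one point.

The line touches the circle iff its distance from (0, 0) is 5:
|1·0 − 2·0 − t| / √5 = 5
|t| = 5√5.

t = ±5√5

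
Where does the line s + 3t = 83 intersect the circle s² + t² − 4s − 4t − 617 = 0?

From the line, t = (83 − s)/3. Substituting:
10s² − 190s + 340 = 0  ⟹  s² − 19s + 34 = 0
s = 17 or s = 2, giving (17, 22) and (2, 27).

(2, 27) and (17, 22)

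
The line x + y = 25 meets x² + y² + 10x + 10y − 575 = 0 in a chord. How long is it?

5√2

Centre (−5, −5), r² = 625. Perpendicular distance d from centre to line = |−35| / √2 = 35/√2.
Half the chord is √(r² − d²) = √(25/2), so the full chord is 5√2.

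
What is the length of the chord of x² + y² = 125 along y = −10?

10

Centre (0, 0), r² = 125. Perpendicular distance d from centre to line = |10| / √1 = 10.
Chord = 2√(r² − d²) = 2·√(25) = 10.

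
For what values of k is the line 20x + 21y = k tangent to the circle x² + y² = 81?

k = −261 or k = 261

For a tangent, require d(centre, line) = r = 9.
|20·0 + 21·0 − k| / √841 = 9
|k| = 9·29, so k = 261 or k = −261.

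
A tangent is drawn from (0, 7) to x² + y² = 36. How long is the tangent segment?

√13

With centre O = (0, 0), |OP|² = 49 and r² = 36.
The tangent meets the radius at right angles, so tangent² = |PO|² − r² = 49 − 36 = 13.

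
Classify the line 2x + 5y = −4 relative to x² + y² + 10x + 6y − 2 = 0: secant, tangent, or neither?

secant

Substituting the line into the circle gives 29x² + 206x − 154 = 0.
Δ = 42436 − (−17864) = 60300.
Two real roots: the line is a secant.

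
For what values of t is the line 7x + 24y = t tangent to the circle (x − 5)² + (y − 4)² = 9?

t = 56 or t = 206

The line touches the circle iff its distance from (5, 4) is 3:
|7·5 + 24·4 − t| / √625 = 3
|t − (131)| = 3·25, so t = 206 or t = 56.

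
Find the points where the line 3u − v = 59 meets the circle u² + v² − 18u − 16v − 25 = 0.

Express v = 3u − 59 and substitute into the circle:
10u² − 420u + 4400 = 0  ⟹  u² − 42u + 440 = 0
u = 22 or u = 20, giving (22, 7) and (20, 1).

(20, 1) and (22, 7)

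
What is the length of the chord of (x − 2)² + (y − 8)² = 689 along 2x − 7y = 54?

6√53

Substitute y = (−54 + 2x)/7:
53x² − 636x − 21465 = 0  ⟹  x² − 12x − 405 = 0
x = 27 or x = −15, giving (27, 0) and (−15, −12).
Chord length = distance between (27, 0) and (−15, −12) = √1908 = 6√53.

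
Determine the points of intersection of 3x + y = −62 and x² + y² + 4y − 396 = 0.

Substitute y = −3x − 62:
10x² + 360x + 3200 = 0  ⟹  x² + 36x + 320 = 0
x = −16 or x = −20, giving (−16, −14) and (−20, −2).

(−20, −2) and (−16, −14)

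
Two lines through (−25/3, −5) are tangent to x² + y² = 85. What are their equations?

6x + 7y = −85 and 9x + 2y = −85

Let a tangent through (−25/3, −5) have slope m. Its distance from (0, 0) must equal √85:
[m·(25/3) − (5)]² = 85(m² + 1)
14m² + 75m + 54 = 0, so m = −6/7 or m = −9/2.
Through (−25/3, −5) these give 6x + 7y = −85 and 9x + 2y = −85.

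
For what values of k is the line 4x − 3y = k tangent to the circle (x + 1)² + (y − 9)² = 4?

k = −41 or k = −21

For a tangent, require d(centre, line) = r = 2.
|4·(−1) − 3·9 − k| / √25 = 2
|k − (−31)| = 2·5, so k = −21 or k = −41.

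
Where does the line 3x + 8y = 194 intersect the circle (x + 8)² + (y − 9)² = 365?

(−10, 28) and (6, 22)

From the line, y = (194 − 3x)/8. Substituting:
73x² + 292x − 4380 = 0  ⟹  x² + 4x − 60 = 0
x = 6 or x = −10, giving (6, 22) and (−10, 28).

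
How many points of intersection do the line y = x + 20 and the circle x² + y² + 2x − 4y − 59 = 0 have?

0

d² = (1·(−1) − 1·2 − (−20))²/2 = 289/2; r² = 64.
Since d² > r², the line lies outside the circle.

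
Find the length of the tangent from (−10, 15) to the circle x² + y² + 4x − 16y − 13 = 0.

4√2

The centre is (−2, 8) and r = 9. The square of the distance from P to the centre is 64 + 49 = 113.
Power of the point: PT² = |PO|² − r² = 32, so PT = 4√2.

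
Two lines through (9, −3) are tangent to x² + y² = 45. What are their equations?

A line y − (−3) = m(x − (9)) is tangent when its distance from (0, 0) is 3√5:
[m·(−9) − (3)]² = 45(m² + 1)
2m² + 3m − 2 = 0, so m = 1/2 or m = −2.
Through (9, −3) these give x − 2y = 15 and 2x + y = 15.

x − 2y = 15 and 2x + y = 15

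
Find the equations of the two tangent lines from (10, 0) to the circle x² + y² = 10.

x − 3y = 10 and x + 3y = 10

Let a tangent through (10, 0) have slope m. Its distance from (0, 0) must equal √10:
(−10m − (0))² = 10(m² + 1)
9m² − 1 = 0, so m = 1/3 or m = −1/3.
With m = 1/3: x − 3y = 10. With m = −1/3: x + 3y = 10.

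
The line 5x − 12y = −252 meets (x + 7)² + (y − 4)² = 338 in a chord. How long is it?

Express y = (252 + 5x)/12 and substitute into the circle:
169x² + 4056x = 0  ⟹  x² + 24x = 0
x = 0 or x = −24, giving (0, 21) and (−24, 11).
|(0, 21) − (−24, 11)| = √((24)² + (10)²) = 26.

26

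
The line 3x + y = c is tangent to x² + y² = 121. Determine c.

For a tangent, require d(centre, line) = r = 11.
|3·0 + 1·0 − c| / √10 = 11
|c| = 11√10.

c = ±11√10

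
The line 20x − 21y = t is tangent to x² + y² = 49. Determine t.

For a tangent, require d(centre, line) = r = 7.
|20·0 − 21·0 − t| / √841 = 7
|t| = 7·29, so t = 203 or t = −203.

t = −203 or t = 203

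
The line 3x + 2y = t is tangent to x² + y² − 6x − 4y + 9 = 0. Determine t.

t = 13 ± 2√13

The line touches the circle iff its distance from (3, 2) is 2:
|3·3 + 2·2 − t| / √13 = 2
|t − (13)| = 2√13.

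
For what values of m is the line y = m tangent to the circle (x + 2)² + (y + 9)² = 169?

m = −22 or m = 4

Tangency holds when the distance from the centre (−2, −9) to the line equals the radius 13:
|0·(−2) + 1·(−9) − m| / √1 = 13
|m − (−9)| = 13, so m = 4 or m = −22.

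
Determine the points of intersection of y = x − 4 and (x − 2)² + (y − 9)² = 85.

From the line, y = x − 4. Substituting:
2x² − 30x + 88 = 0  ⟹  x² − 15x + 44 = 0
x = 11 or x = 4, giving (11, 7) and (4, 0).

(4, 0) and (11, 7)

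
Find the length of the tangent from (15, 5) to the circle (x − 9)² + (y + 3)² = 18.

√82

Centre (9, −3), r² = 18. |PO|² = (6)² + (8)² = 100.
Power of the point: PT² = |PO|² − r² = 82, so PT = √82.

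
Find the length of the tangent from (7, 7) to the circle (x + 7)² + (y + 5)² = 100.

Centre (−7, −5), r² = 100. |PO|² = (14)² + (12)² = 340.
The tangent meets the radius at right angles, so tangent² = |PO|² − r² = 340 − 100 = 240.

4√15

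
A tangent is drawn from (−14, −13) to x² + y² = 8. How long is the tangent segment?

The centre is (0, 0) and r = 2√2. The square of the distance from P to the centre is 196 + 169 = 365.
Power of the point: PT² = |PO|² − r² = 357, so PT = √357.

√357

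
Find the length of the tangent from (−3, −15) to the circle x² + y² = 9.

The centre is (0, 0) and r = 3. The square of the distance from P to the centre is 9 + 225 = 234.
By the tangent–radius right angle, tangent length = √(|PO|² − r²) = √225 = 15.

15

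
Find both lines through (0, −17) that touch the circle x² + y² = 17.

Let a tangent through (0, −17) have slope m. Its distance from (0, 0) must equal √17:
[m·(0) − (17)]² = 17(m² + 1)
m² − 16 = 0, so m = −4 or m = 4.
Through (0, −17) these give 4x + y = −17 and 4x − y = 17.

4x + y = −17 and 4x − y = 17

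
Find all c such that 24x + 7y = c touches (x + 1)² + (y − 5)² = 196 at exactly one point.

c = −339 or c = 361

The line touches the circle iff its distance from (−1, 5) is 14:
|24·(−1) + 7·5 − c| / √625 = 14
|c − (11)| = 14·25, so c = 361 or c = −339.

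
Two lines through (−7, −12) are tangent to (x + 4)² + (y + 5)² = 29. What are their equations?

Let a tangent through (−7, −12) have slope m. Its distance from (−4, −5) must equal √29:
(3m − (7))² = 29(m² + 1)
10m² + 21m − 10 = 0, so m = −5/2 or m = 2/5.
Through (−7, −12) these give 5x + 2y = −59 and 2x − 5y = 46.

5x + 2y = −59 and 2x − 5y = 46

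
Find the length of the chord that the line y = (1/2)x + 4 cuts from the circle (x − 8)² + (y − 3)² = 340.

16√5

Centre (8, 3), r² = 340. Perpendicular distance d from centre to line = |10| / √5 = 10/√5.
Chord = 2√(r² − d²) = 2·√(320) = 16√5.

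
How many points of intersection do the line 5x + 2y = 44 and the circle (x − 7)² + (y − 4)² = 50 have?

2

Substituting the line into the circle gives 29x² − 416x + 1292 = 0.
Discriminant = (−416)² − 4·29·(1292) = 23184 > 0.
Two real roots: the line is a secant.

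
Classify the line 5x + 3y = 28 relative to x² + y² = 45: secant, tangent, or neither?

Substituting the line into the circle gives 34x² − 280x + 379 = 0.
Discriminant = (−280)² − 4·34·(379) = 26856 > 0.
Two real roots: the line is a secant.

secant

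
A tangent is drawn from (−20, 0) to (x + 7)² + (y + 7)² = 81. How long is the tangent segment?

√137

Centre (−7, −7), r² = 81. |PO|² = (−13)² + (7)² = 218.
Power of the point: PT² = |PO|² − r² = 137, so PT = √137.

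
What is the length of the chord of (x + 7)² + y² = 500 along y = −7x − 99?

30√2

Express y = −7x − 99 and substitute into the circle:
50x² + 1400x + 9350 = 0  ⟹  x² + 28x + 187 = 0
x = −11 or x = −17, giving (−11, −22) and (−17, 20).
|(−11, −22) − (−17, 20)| = √((6)² + (−42)²) = 30√2.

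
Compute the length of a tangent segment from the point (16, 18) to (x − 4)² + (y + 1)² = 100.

9√5

Centre (4, −1), r² = 100. |PO|² = (12)² + (19)² = 505.
Power of the point: PT² = |PO|² − r² = 405, so PT = 9√5.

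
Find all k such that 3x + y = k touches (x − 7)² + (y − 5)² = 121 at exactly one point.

k = 26 ± 11√10

For a tangent, require d(centre, line) = r = 11.
|3·7 + 1·5 − k| / √10 = 11
|k − (26)| = 11√10.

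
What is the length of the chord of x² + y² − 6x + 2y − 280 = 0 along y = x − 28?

2√2

Express y = x − 28 and substitute into the circle:
2x² − 60x + 448 = 0  ⟹  x² − 30x + 224 = 0
x = 16 or x = 14, giving (16, −12) and (14, −14).
|(16, −12) − (14, −14)| = √((2)² + (2)²) = 2√2.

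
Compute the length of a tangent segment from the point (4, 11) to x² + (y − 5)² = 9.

√43

Centre (0, 5), r² = 9. |PO|² = (4)² + (6)² = 52.
The tangent meets the radius at right angles, so tangent² = |PO|² − r² = 52 − 9 = 43.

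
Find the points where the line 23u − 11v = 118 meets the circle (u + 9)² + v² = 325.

(−3, −17) and (8, 6)

Substitute v = (−118 + 23u)/11:
650u² − 3250u − 15600 = 0  ⟹  u² − 5u − 24 = 0
u = 8 or u = −3, giving (8, 6) and (−3, −17).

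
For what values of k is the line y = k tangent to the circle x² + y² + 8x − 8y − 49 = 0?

k = −5 or k = 13

Tangency holds when the distance from the centre (−4, 4) to the line equals the radius 9:
|0·(−4) + 1·4 − k| / √1 = 9
|k − (4)| = 9, so k = 13 or k = −5.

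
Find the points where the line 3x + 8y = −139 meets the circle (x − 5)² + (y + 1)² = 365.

(−9, −14) and (7, −20)

From the line, y = (−139 − 3x)/8. Substituting:
73x² + 146x − 4599 = 0  ⟹  x² + 2x − 63 = 0
x = 7 or x = −9, giving (7, −20) and (−9, −14).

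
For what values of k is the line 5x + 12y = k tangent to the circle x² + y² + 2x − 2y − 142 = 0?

The line touches the circle iff its distance from (−1, 1) is 12:
|5·(−1) + 12·1 − k| / √169 = 12
|k − (7)| = 12·13, so k = 163 or k = −149.

k = −149 or k = 163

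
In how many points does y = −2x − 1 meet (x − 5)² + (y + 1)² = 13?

d² = (2·5 + 1·(−1) − (−1))²/5 = 20; r² = 13.
Since d² > r², the line lies outside the circle.

0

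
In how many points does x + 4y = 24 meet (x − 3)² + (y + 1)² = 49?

2

Substituting the line into the circle gives 17x² − 152x + 144 = 0.
Discriminant = (−152)² − 4·17·(144) = 13312 > 0.
Two real roots: the line is a secant.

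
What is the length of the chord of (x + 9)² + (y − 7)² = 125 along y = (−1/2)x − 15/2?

6√5

Centre (−9, 7), r² = 125. Perpendicular distance d from centre to line = |20| / √5 = 20/√5.
Chord = 2√(r² − d²) = 2·√(45) = 6√5.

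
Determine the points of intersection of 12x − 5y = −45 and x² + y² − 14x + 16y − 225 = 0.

(−10, −15) and (0, 9)

Substitute y = (45 + 12x)/5:
169x² + 1690x = 0  ⟹  x² + 10x = 0
x = 0 or x = −10, giving (0, 9) and (−10, −15).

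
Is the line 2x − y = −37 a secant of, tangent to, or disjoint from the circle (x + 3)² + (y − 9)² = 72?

disjoint

Substituting the line into the circle gives 5x² + 118x + 721 = 0.
Discriminant = (118)² − 4·5·(721) = −496 < 0.
No real roots: the line does not meet the circle.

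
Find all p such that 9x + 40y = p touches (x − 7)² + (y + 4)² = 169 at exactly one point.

p = −630 or p = 436

For a tangent, require d(centre, line) = r = 13.
|9·7 + 40·(−4) − p| / √1681 = 13
|p − (−97)| = 13·41, so p = 436 or p = −630.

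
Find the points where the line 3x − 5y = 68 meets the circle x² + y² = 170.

(1, −13) and (11, −7)

Substitute y = (−68 + 3x)/5:
34x² − 408x + 374 = 0  ⟹  x² − 12x + 11 = 0
x = 11 or x = 1, giving (11, −7) and (1, −13).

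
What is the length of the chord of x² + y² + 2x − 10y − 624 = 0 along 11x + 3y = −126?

4√130

The distance from (−1, 5) to the line is 130/√130, and r² = 650.
Chord = 2√(r² − d²) = 2·√(520) = 4√130.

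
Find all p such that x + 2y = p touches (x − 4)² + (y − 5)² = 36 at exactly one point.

The line touches the circle iff its distance from (4, 5) is 6:
|1·4 + 2·5 − p| / √5 = 6
|p − (14)| = 6√5.

p = 14 ± 6√5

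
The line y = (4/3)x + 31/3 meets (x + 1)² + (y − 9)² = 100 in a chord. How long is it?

Centre (−1, 9), r² = 100. Perpendicular distance d from centre to line = |0| / √25 = 0/√25.
Half the chord is √(r² − d²) = √(100), so the full chord is 20.

20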